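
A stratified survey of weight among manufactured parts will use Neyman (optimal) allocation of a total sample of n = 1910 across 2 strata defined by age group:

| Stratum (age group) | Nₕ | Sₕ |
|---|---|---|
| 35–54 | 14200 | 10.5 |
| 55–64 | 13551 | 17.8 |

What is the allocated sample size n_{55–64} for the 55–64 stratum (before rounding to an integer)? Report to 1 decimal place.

Neyman allocation: nₕ = n·NₕSₕ / Σⱼ NⱼSⱼ.
Σ NⱼSⱼ = 14200·10.5 + 13551·17.8 = 390307.8.
n_{55–64} = 1910·13551·17.8 / 390307.8 = 1180.4.

1180.4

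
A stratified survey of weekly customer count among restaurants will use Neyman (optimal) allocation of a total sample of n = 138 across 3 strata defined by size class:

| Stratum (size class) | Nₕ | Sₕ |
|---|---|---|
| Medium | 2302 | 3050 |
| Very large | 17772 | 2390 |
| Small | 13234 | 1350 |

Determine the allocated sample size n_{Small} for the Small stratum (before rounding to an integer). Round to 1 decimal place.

36.6

Neyman allocation: nₕ = n·NₕSₕ / Σⱼ NⱼSⱼ.
Σ NⱼSⱼ = 2302·3050 + 17772·2390 + 13234·1350 = 6.736208 × 10^7.
n_{Small} = 138·13234·1350 / (6.736208 × 10^7) = 36.6.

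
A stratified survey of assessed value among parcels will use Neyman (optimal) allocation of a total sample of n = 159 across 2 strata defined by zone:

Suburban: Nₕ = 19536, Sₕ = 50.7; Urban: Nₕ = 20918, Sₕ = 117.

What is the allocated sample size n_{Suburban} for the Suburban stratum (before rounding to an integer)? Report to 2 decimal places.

45.81

Neyman allocation: nₕ = n·NₕSₕ / Σⱼ NⱼSⱼ.
Σ NⱼSⱼ = 19536·50.7 + 20918·117 = 3.4378812 × 10^6.
n_{Suburban} = 159·19536·50.7 / (3.4378812 × 10^6) = 45.81.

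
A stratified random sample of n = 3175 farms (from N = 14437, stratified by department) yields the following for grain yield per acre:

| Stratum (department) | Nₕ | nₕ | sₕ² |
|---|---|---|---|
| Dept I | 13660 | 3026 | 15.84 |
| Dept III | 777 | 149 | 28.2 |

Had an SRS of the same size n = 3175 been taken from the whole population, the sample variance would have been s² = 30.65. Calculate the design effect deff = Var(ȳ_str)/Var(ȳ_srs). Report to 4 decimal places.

Var(ȳ_str) = Σ Wₕ²(1−fₕ)sₕ²/nₕ with Wₕ = Nₕ/14437:
  Dept I: (13660/14437)²·(1−3026/13660)·15.84/3026 = 0.0036482089
  Dept III: (777/14437)²·(1−149/777)·28.2/149 = 4.4308759 × 10^-4
  → Var(ȳ_str) = 0.0040912965.
Var(ȳ_srs) = (1 − 3175/14437)·30.65/3175 = 0.0075305261.
deff = 0.0040912965 / 0.0075305261 = 0.5433.

0.5433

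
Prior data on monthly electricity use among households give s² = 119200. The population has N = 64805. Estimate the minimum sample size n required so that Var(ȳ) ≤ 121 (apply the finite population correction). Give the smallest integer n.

Without fpc, n₀ = s²/D = 119200/121 = 985.1240.
With fpc, (1 − n/N)·s²/n ≤ D requires n ≥ n₀/(1 + n₀/N) = 985.1240/(1 + 985.1240/64805) = 970.3730.
Rounding up, n = 971.

971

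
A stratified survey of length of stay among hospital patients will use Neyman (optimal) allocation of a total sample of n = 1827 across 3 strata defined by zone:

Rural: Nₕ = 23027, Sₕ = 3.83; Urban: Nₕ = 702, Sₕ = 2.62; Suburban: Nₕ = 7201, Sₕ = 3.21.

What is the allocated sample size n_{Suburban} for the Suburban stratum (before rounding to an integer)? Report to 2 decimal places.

Neyman allocation: nₕ = n·NₕSₕ / Σⱼ NⱼSⱼ.
Σ NⱼSⱼ = 23027·3.83 + 702·2.62 + 7201·3.21 = 113147.86.
n_{Suburban} = 1827·7201·3.21 / 113147.86 = 373.24.

373.24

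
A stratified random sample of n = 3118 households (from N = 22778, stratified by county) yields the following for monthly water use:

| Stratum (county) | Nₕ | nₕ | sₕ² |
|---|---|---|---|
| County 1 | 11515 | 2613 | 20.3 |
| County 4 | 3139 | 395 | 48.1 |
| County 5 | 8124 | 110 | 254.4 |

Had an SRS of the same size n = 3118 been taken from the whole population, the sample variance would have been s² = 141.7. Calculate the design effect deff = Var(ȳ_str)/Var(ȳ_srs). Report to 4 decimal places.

Var(ȳ_str) = Σ Wₕ²(1−fₕ)sₕ²/nₕ with Wₕ = Nₕ/22778:
  County 1: (11515/22778)²·(1−2613/11515)·20.3/2613 = 0.001534889
  County 4: (3139/22778)²·(1−395/3139)·48.1/395 = 0.002021586
  County 5: (8124/22778)²·(1−110/8124)·254.4/110 = 0.29021008
  → Var(ȳ_str) = 0.29376656.
Var(ȳ_srs) = (1 − 3118/22778)·141.7/3118 = 0.039224884.
deff = 0.29376656 / 0.039224884 = 7.4893.

7.4893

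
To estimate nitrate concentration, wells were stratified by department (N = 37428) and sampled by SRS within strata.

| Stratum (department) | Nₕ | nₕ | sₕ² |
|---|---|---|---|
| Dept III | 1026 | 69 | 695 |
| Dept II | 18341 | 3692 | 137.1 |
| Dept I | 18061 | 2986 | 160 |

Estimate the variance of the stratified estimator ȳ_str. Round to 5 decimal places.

0.02460

Var(ȳ_str) = Σₕ Wₕ²(1 − fₕ)sₕ²/nₕ with Wₕ = Nₕ/N, N = 37428.
Dept III: Wₕ = 0.02741263; term = 0.02741263²·(1 − 0.06725146)·695/69 = 0.0070599524.
Dept II: Wₕ = 0.49003420; term = 0.49003420²·(1 − 0.20129764)·137.1/3692 = 0.0071221893.
Dept I: Wₕ = 0.48255317; term = 0.48255317²·(1 − 0.16532861)·160/2986 = 0.010414443.
Sum = 0.024596585.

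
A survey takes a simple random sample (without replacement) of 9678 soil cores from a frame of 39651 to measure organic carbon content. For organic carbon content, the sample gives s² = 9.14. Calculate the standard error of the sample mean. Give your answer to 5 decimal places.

0.02672

Under SRS without replacement, Var(ȳ) = (1 − f)·s²/n with f = n/N = 9678/39651 = 0.24407959.
Var(ȳ) = (1 − 0.24407959)·9.14/9678 = 0.75592041·9.4441 × 10^-4 = 7.1389879 × 10^-4.
SE(ȳ) = √(7.1389879 × 10^-4) = 0.02672.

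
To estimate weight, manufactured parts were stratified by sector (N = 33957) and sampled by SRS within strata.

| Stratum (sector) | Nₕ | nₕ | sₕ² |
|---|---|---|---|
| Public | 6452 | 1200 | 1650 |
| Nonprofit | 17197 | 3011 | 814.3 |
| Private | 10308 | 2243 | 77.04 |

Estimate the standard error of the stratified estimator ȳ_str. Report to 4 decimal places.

Var(ȳ_str) = Σₕ Wₕ²(1 − fₕ)sₕ²/nₕ with Wₕ = Nₕ/N, N = 33957.
Public: Wₕ = 0.19000501; term = 0.19000501²·(1 − 0.18598884)·1650/1200 = 0.040407608.
Nonprofit: Wₕ = 0.50643461; term = 0.50643461²·(1 − 0.17508868)·814.3/3011 = 0.057217344.
Private: Wₕ = 0.30356039; term = 0.30356039²·(1 − 0.21759798)·77.04/2243 = 0.0024763222.
Sum = 0.10010127.
SE = √(0.10010127) = 0.3164.

0.3164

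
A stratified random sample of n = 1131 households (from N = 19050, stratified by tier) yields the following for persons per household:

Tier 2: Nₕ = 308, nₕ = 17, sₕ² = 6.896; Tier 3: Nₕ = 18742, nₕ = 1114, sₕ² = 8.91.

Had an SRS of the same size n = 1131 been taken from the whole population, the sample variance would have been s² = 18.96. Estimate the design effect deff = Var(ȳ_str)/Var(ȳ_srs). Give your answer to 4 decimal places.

Var(ȳ_str) = Σ Wₕ²(1−fₕ)sₕ²/nₕ with Wₕ = Nₕ/19050:
  Tier 2: (308/19050)²·(1−17/308)·6.896/17 = 1.0018486 × 10^-4
  Tier 3: (18742/19050)²·(1−1114/18742)·8.91/1114 = 0.0072815113
  → Var(ȳ_str) = 0.0073816962.
Var(ȳ_srs) = (1 − 1131/19050)·18.96/1131 = 0.01576865.
deff = 0.0073816962 / 0.01576865 = 0.4681.

0.4681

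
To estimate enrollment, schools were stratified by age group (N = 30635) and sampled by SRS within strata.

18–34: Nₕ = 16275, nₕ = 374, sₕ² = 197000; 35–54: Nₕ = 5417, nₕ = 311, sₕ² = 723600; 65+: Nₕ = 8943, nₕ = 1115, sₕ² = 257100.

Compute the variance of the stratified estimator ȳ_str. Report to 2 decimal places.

Var(ȳ_str) = Σₕ Wₕ²(1 − fₕ)sₕ²/nₕ with Wₕ = Nₕ/N, N = 30635.
18–34: Wₕ = 0.53125510; term = 0.53125510²·(1 − 0.02298003)·197000/374 = 145.24604.
35–54: Wₕ = 0.17682389; term = 0.17682389²·(1 − 0.05741185)·723600/311 = 68.571247.
65+: Wₕ = 0.29192101; term = 0.29192101²·(1 − 0.12467852)·257100/1115 = 17.199883.
Sum = 231.01717.

231.02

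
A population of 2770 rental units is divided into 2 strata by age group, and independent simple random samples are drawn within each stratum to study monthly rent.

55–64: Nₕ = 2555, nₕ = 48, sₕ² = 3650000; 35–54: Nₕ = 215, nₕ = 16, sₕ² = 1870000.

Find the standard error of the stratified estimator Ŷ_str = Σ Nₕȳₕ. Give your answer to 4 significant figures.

701500

Var(Ŷ_str) = Σₕ Nₕ²(1 − fₕ)sₕ²/nₕ.
55–64: 2555²·(1 − 48/2555)·3650000/48 = 4.8707615 × 10^11.
35–54: 215²·(1 − 16/215)·1870000/16 = 5.0004969 × 10^9.
Sum = 4.9207665 × 10^11.
SE = √(4.9207665 × 10^11) = 701500.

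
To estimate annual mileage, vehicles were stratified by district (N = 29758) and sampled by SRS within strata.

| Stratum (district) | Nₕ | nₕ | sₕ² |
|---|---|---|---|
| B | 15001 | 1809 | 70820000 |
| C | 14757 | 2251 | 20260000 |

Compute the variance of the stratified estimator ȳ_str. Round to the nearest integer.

10624

Var(ȳ_str) = Σₕ Wₕ²(1 − fₕ)sₕ²/nₕ with Wₕ = Nₕ/N, N = 29758.
B: Wₕ = 0.50409974; term = 0.50409974²·(1 − 0.12059196)·70820000/1809 = 8748.6437.
C: Wₕ = 0.49590026; term = 0.49590026²·(1 − 0.15253778)·20260000/2251 = 1875.7414.
Sum = 10624.385.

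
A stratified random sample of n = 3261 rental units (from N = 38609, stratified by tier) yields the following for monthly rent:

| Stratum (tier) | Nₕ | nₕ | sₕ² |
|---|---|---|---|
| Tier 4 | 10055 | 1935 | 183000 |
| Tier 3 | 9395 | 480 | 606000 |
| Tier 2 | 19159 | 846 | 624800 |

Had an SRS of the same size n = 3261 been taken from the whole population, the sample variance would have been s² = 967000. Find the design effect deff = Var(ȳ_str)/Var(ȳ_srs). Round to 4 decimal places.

0.9207

Var(ȳ_str) = Σ Wₕ²(1−fₕ)sₕ²/nₕ with Wₕ = Nₕ/38609:
  Tier 4: (10055/38609)²·(1−1935/10055)·183000/1935 = 5.1800162
  Tier 3: (9395/38609)²·(1−480/9395)·606000/480 = 70.936934
  Tier 2: (19159/38609)²·(1−846/19159)·624800/846 = 173.83046
  → Var(ȳ_str) = 249.94741.
Var(ȳ_srs) = (1 − 3261/38609)·967000/3261 = 271.48883.
deff = 249.94741 / 271.48883 = 0.9207.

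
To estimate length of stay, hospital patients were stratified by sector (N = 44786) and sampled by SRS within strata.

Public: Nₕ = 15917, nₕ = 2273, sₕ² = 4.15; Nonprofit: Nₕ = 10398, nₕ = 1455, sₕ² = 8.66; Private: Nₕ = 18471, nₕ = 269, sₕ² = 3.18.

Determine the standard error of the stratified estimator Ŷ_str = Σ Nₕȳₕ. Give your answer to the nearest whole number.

Var(Ŷ_str) = Σₕ Nₕ²(1 − fₕ)sₕ²/nₕ.
Public: 15917²·(1 − 2273/15917)·4.15/2273 = 396507.67.
Nonprofit: 10398²·(1 − 1455/10398)·8.66/1455 = 553462.17.
Private: 18471²·(1 − 269/18471)·3.18/269 = 3.974517 × 10^6.
Sum = 4.9244868 × 10^6.
SE = √(4.9244868 × 10^6) = 2219.

2219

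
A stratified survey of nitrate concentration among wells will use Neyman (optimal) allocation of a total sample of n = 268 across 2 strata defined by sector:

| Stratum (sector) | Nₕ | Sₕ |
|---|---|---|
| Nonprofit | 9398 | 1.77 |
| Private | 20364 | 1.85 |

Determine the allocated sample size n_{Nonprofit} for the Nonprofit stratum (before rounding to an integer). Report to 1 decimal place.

Neyman allocation: nₕ = n·NₕSₕ / Σⱼ NⱼSⱼ.
Σ NⱼSⱼ = 9398·1.77 + 20364·1.85 = 54307.86.
n_{Nonprofit} = 268·9398·1.77 / 54307.86 = 82.1.

82.1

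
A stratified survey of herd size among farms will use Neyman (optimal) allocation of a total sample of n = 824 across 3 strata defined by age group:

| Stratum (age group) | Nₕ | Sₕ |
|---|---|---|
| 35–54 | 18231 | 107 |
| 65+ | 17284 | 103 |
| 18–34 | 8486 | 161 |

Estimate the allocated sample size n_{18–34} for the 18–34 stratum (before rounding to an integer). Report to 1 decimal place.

Neyman allocation: nₕ = n·NₕSₕ / Σⱼ NⱼSⱼ.
Σ NⱼSⱼ = 18231·107 + 17284·103 + 8486·161 = 5.097215 × 10^6.
n_{18–34} = 824·8486·161 / (5.097215 × 10^6) = 220.9.

220.9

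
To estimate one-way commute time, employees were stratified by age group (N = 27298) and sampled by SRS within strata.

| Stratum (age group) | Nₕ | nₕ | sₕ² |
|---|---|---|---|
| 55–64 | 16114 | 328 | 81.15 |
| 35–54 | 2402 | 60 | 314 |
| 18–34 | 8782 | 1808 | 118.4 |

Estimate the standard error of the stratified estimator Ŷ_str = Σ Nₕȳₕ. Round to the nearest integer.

Var(Ŷ_str) = Σₕ Nₕ²(1 − fₕ)sₕ²/nₕ.
55–64: 16114²·(1 − 328/16114)·81.15/328 = 6.2934696 × 10^7.
35–54: 2402²·(1 − 60/2402)·314/60 = 2.9440033 × 10^7.
18–34: 8782²·(1 − 1808/8782)·118.4/1808 = 4.0107783 × 10^6.
Sum = 9.6385507 × 10^7.
SE = √(9.6385507 × 10^7) = 9818.

9818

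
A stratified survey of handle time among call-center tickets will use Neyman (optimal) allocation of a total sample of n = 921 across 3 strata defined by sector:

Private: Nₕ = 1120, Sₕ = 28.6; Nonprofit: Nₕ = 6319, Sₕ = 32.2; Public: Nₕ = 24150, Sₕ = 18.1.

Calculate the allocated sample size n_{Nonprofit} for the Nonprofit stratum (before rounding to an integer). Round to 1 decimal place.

Neyman allocation: nₕ = n·NₕSₕ / Σⱼ NⱼSⱼ.
Σ NⱼSⱼ = 1120·28.6 + 6319·32.2 + 24150·18.1 = 672618.8.
n_{Nonprofit} = 921·6319·32.2 / 672618.8 = 278.6.

278.6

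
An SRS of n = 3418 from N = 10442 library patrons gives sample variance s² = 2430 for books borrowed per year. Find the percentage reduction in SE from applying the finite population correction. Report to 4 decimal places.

f = n/N = 3418/10442 = 0.32733193.
SE_no-fpc = √(s²/n) = 0.84317381; SE_fpc = √((1−f)s²/n) = 0.69154033.
Ratio = √(1−f) = 0.82016344. Reduction = 100·(1 − 0.82016344) = 17.9837%.

17.9837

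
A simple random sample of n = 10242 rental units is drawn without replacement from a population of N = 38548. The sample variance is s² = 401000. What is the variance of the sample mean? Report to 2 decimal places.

Under SRS without replacement, Var(ȳ) = (1 − f)·s²/n with f = n/N = 10242/38548 = 0.26569472.
Var(ȳ) = (1 − 0.26569472)·401000/10242 = 0.73430528·39.152509 = 28.749894.

28.75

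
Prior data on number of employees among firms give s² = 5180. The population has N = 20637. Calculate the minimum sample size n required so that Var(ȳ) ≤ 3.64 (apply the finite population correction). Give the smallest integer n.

1332

Without fpc, n₀ = s²/D = 5180/3.64 = 1423.0769.
With fpc, (1 − n/N)·s²/n ≤ D requires n ≥ n₀/(1 + n₀/N) = 1423.0769/(1 + 1423.0769/20637) = 1331.2754.
Rounding up, n = 1332.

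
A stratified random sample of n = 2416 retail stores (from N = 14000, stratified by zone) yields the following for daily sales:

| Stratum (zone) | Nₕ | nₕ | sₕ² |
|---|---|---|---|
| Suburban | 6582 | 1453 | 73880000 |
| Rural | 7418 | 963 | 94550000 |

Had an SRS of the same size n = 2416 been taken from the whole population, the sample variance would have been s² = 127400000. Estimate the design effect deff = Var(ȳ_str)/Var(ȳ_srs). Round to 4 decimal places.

Var(ȳ_str) = Σ Wₕ²(1−fₕ)sₕ²/nₕ with Wₕ = Nₕ/14000:
  Suburban: (6582/14000)²·(1−1453/6582)·73880000/1453 = 8757.8152
  Rural: (7418/14000)²·(1−963/7418)·94550000/963 = 23986.244
  → Var(ȳ_str) = 32744.059.
Var(ȳ_srs) = (1 − 2416/14000)·127400000/2416 = 43631.788.
deff = 32744.059 / 43631.788 = 0.7505.

0.7505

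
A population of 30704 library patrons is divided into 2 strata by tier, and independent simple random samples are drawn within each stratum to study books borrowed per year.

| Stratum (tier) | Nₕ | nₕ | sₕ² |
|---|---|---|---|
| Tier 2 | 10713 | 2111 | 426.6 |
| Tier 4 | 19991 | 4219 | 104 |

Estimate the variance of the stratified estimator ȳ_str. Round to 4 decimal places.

Var(ȳ_str) = Σₕ Wₕ²(1 − fₕ)sₕ²/nₕ with Wₕ = Nₕ/N, N = 30704.
Tier 2: Wₕ = 0.34891219; term = 0.34891219²·(1 − 0.19705031)·426.6/2111 = 0.019753918.
Tier 4: Wₕ = 0.65108781; term = 0.65108781²·(1 − 0.21104497)·104/4219 = 0.0082443266.
Sum = 0.027998245.

0.0280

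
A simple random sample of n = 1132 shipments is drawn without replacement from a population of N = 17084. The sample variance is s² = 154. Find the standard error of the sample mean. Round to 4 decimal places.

0.3564

Under SRS without replacement, Var(ȳ) = (1 − f)·s²/n with f = n/N = 1132/17084 = 0.06626083.
Var(ȳ) = (1 − 0.06626083)·154/1132 = 0.93373917·0.1360424 = 0.12702812.
SE(ȳ) = √(0.12702812) = 0.3564.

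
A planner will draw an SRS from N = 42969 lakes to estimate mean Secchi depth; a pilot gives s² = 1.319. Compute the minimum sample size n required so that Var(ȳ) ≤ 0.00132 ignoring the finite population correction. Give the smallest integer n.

Without fpc, n₀ = s²/D = 1.319/0.00132 = 999.2424.
Rounding up, n = 1000.

1000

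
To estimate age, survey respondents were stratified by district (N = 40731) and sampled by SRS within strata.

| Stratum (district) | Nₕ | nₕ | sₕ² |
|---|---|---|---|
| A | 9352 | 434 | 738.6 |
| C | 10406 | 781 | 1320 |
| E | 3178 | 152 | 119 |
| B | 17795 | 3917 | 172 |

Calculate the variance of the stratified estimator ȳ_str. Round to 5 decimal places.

Var(ȳ_str) = Σₕ Wₕ²(1 − fₕ)sₕ²/nₕ with Wₕ = Nₕ/N, N = 40731.
A: Wₕ = 0.22960399; term = 0.22960399²·(1 − 0.04640719)·738.6/434 = 0.085554212.
C: Wₕ = 0.25548108; term = 0.25548108²·(1 − 0.07505285)·1320/781 = 0.10203691.
E: Wₕ = 0.07802411; term = 0.07802411²·(1 − 0.04782882)·119/152 = 0.0045381207.
B: Wₕ = 0.43689082; term = 0.43689082²·(1 − 0.22011801)·172/3917 = 0.0065365653.
Sum = 0.19866581.

0.19867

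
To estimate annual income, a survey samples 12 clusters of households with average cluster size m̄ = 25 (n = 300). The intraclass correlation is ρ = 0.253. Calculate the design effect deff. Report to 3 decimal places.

deff = 1 + (25 − 1)·0.253 = 1 + 6.072 = 7.072.

7.072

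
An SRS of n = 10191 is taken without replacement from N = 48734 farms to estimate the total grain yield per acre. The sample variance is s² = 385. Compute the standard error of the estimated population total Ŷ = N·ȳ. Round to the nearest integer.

8424

Var(Ŷ) = N²·Var(ȳ) = N²·(1 − n/N)·s²/n.
f = 10191/48734 = 0.20911479; Var(ȳ) = 0.79088521·385/10191 = 0.029878403.
Var(Ŷ) = 48734² · 0.029878403 = 7.0961289 × 10^7.
SE(Ŷ) = √(7.0961289 × 10^7) = 8424.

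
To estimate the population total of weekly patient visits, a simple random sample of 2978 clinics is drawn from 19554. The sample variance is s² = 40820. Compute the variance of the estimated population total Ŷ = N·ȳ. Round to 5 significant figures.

Var(Ŷ) = N²·Var(ȳ) = N²·(1 − n/N)·s²/n.
f = 2978/19554 = 0.15229621; Var(ȳ) = 0.84770379·40820/2978 = 11.619634.
Var(Ŷ) = 19554² · 11.619634 = 4.4428707 × 10^9.

4.4429 × 10^9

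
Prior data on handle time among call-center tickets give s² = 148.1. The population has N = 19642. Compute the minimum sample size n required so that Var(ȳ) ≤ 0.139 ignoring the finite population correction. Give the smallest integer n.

1066

Without fpc, n₀ = s²/D = 148.1/0.139 = 1065.4676.
Rounding up, n = 1066.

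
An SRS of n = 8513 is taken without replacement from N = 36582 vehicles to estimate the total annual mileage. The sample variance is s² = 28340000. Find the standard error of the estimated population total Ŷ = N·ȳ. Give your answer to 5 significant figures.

1.8489 × 10^6

Var(Ŷ) = N²·Var(ȳ) = N²·(1 − n/N)·s²/n.
f = 8513/36582 = 0.23271008; Var(ȳ) = 0.76728992·28340000/8513 = 2554.3283.
Var(Ŷ) = 36582² · 2554.3283 = 3.4183113 × 10^12.
SE(Ŷ) = √(3.4183113 × 10^12) = 1.8489 × 10^6.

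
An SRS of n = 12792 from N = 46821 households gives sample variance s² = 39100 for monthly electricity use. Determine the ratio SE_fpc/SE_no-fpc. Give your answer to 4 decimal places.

f = n/N = 12792/46821 = 0.27321074.
SE_no-fpc = √(s²/n) = 1.7483129; SE_fpc = √((1−f)s²/n) = 1.4904706.
Ratio = √(1−f) = 0.85251936.

0.8525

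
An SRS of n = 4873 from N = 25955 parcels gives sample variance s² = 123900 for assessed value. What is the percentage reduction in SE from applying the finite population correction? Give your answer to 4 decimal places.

f = n/N = 4873/25955 = 0.18774803.
SE_no-fpc = √(s²/n) = 5.0424018; SE_fpc = √((1−f)s²/n) = 4.5444658.
Ratio = √(1−f) = 0.90125023. Reduction = 100·(1 − 0.90125023) = 9.8750%.

9.8750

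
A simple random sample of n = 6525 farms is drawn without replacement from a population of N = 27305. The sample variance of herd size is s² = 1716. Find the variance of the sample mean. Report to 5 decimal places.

0.20014

Under SRS without replacement, Var(ȳ) = (1 − f)·s²/n with f = n/N = 6525/27305 = 0.23896722.
Var(ȳ) = (1 − 0.23896722)·1716/6525 = 0.76103278·0.26298851 = 0.20014287.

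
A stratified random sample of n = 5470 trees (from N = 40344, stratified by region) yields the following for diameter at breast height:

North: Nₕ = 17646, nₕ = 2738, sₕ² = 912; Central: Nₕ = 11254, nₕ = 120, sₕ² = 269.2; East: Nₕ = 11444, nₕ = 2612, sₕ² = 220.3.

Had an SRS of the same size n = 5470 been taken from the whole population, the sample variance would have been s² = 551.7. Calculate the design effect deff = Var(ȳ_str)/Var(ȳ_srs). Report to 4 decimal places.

Var(ȳ_str) = Σ Wₕ²(1−fₕ)sₕ²/nₕ with Wₕ = Nₕ/40344:
  North: (17646/40344)²·(1−2738/17646)·912/2738 = 0.053835549
  Central: (11254/40344)²·(1−120/11254)·269.2/120 = 0.17270067
  East: (11444/40344)²·(1−2612/11444)·220.3/2612 = 0.0052374552
  → Var(ȳ_str) = 0.23177367.
Var(ȳ_srs) = (1 − 5470/40344)·551.7/5470 = 0.087184336.
deff = 0.23177367 / 0.087184336 = 2.6584.

2.6584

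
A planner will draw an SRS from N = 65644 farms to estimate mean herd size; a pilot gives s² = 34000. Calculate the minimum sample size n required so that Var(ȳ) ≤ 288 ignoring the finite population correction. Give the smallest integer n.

Without fpc, n₀ = s²/D = 34000/288 = 118.0556.
Rounding up, n = 119.

119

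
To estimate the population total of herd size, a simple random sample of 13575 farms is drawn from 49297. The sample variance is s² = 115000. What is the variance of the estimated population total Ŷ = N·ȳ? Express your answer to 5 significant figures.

Var(Ŷ) = N²·Var(ȳ) = N²·(1 − n/N)·s²/n.
f = 13575/49297 = 0.27537173; Var(ȳ) = 0.72462827·115000/13575 = 6.1386557.
Var(Ŷ) = 49297² · 6.1386557 = 1.4918126 × 10^10.

1.4918 × 10^10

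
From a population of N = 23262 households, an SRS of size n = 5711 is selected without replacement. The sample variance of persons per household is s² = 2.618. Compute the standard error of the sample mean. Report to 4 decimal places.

0.0186

Under SRS without replacement, Var(ȳ) = (1 − f)·s²/n with f = n/N = 5711/23262 = 0.24550769.
Var(ȳ) = (1 − 0.24550769)·2.618/5711 = 0.75449231·4.5841359 × 10^-4 = 3.4586952 × 10^-4.
SE(ȳ) = √(3.4586952 × 10^-4) = 0.0186.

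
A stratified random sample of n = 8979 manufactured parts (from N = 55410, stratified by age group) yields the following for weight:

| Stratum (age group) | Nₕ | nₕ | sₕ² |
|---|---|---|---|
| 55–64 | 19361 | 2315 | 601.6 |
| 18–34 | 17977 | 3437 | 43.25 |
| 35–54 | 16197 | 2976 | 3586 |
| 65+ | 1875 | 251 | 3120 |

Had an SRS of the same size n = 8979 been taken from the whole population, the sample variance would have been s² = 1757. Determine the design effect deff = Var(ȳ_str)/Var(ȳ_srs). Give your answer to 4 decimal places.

Var(ȳ_str) = Σ Wₕ²(1−fₕ)sₕ²/nₕ with Wₕ = Nₕ/55410:
  55–64: (19361/55410)²·(1−2315/19361)·601.6/2315 = 0.02793385
  18–34: (17977/55410)²·(1−3437/17977)·43.25/3437 = 0.001071302
  35–54: (16197/55410)²·(1−2976/16197)·3586/2976 = 0.08404269
  65+: (1875/55410)²·(1−251/1875)·3120/251 = 0.012327979
  → Var(ȳ_str) = 0.12537582.
Var(ȳ_srs) = (1 − 8979/55410)·1757/8979 = 0.16396973.
deff = 0.12537582 / 0.16396973 = 0.7646.

0.7646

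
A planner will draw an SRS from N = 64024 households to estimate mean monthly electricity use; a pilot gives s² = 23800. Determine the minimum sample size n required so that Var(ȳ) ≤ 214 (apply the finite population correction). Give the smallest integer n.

Without fpc, n₀ = s²/D = 23800/214 = 111.2150.
With fpc, (1 − n/N)·s²/n ≤ D requires n ≥ n₀/(1 + n₀/N) = 111.2150/(1 + 111.2150/64024) = 111.0221.
Rounding up, n = 112.

112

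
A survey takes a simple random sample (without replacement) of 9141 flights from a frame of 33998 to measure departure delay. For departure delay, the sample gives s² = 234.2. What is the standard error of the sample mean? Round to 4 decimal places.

0.1369

Under SRS without replacement, Var(ȳ) = (1 − f)·s²/n with f = n/N = 9141/33998 = 0.26886876.
Var(ȳ) = (1 − 0.26886876)·234.2/9141 = 0.73113124·0.025620829 = 0.018732189.
SE(ȳ) = √(0.018732189) = 0.1369.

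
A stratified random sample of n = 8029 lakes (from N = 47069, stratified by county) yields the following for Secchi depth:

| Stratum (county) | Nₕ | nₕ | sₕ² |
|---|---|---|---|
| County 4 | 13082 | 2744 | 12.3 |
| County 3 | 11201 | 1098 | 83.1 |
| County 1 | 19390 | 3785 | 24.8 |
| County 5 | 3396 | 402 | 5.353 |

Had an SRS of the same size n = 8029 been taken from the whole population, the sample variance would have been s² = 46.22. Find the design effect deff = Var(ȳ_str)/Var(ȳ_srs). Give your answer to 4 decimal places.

Var(ȳ_str) = Σ Wₕ²(1−fₕ)sₕ²/nₕ with Wₕ = Nₕ/47069:
  County 4: (13082/47069)²·(1−2744/13082)·12.3/2744 = 2.7362875 × 10^-4
  County 3: (11201/47069)²·(1−1098/11201)·83.1/1098 = 0.0038657689
  County 1: (19390/47069)²·(1−3785/19390)·24.8/3785 = 8.9486482 × 10^-4
  County 5: (3396/47069)²·(1−402/3396)·5.353/402 = 6.1111188 × 10^-5
  → Var(ȳ_str) = 0.0050953737.
Var(ȳ_srs) = (1 − 8029/47069)·46.22/8029 = 0.0047746696.
deff = 0.0050953737 / 0.0047746696 = 1.0672.

1.0672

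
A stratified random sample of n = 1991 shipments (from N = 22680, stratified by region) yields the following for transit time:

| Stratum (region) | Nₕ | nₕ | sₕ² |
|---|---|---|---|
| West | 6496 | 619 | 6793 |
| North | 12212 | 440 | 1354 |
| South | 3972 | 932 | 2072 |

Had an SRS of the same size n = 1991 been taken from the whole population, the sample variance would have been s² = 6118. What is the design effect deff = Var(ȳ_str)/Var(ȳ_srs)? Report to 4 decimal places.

0.6160

Var(ȳ_str) = Σ Wₕ²(1−fₕ)sₕ²/nₕ with Wₕ = Nₕ/22680:
  West: (6496/22680)²·(1−619/6496)·6793/619 = 0.81449153
  North: (12212/22680)²·(1−440/12212)·1354/440 = 0.86003661
  South: (3972/22680)²·(1−932/3972)·2072/932 = 0.052187989
  → Var(ȳ_str) = 1.7267161.
Var(ȳ_srs) = (1 − 1991/22680)·6118/1991 = 2.8030746.
deff = 1.7267161 / 2.8030746 = 0.6160.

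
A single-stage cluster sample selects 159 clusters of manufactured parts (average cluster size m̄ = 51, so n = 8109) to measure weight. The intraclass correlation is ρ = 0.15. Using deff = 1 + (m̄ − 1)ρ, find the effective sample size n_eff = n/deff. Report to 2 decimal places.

954.00

deff = 1 + (51 − 1)·0.15 = 1 + 7.5 = 8.5.
n_eff = 8109 / 8.5 = 954.00.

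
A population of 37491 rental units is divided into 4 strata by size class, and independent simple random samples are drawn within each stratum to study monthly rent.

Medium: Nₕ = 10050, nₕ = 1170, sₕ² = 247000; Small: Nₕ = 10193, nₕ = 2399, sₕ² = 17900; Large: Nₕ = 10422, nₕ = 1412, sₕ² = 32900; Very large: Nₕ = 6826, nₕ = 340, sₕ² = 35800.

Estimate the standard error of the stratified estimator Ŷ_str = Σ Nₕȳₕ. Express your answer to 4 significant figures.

Var(Ŷ_str) = Σₕ Nₕ²(1 − fₕ)sₕ²/nₕ.
Medium: 10050²·(1 − 1170/10050)·247000/1170 = 1.88404 × 10^10.
Small: 10193²·(1 − 2399/10193)·17900/2399 = 5.9276863 × 10^8.
Large: 10422²·(1 − 1412/10422)·32900/1412 = 2.1879483 × 10^9.
Very large: 6826²·(1 − 340/6826)·35800/340 = 4.6617324 × 10^9.
Sum = 2.6282849 × 10^10.
SE = √(2.6282849 × 10^10) = 162100.

162100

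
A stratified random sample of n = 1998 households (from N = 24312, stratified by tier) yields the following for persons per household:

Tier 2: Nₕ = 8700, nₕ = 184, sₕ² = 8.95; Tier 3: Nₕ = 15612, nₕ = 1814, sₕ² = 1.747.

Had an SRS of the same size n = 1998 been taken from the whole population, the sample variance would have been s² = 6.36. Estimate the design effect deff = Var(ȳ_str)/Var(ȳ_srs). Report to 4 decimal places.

2.2070

Var(ȳ_str) = Σ Wₕ²(1−fₕ)sₕ²/nₕ with Wₕ = Nₕ/24312:
  Tier 2: (8700/24312)²·(1−184/8700)·8.95/184 = 0.0060970358
  Tier 3: (15612/24312)²·(1−1814/15612)·1.747/1814 = 3.509853 × 10^-4
  → Var(ȳ_str) = 0.0064480211.
Var(ȳ_srs) = (1 − 1998/24312)·6.36/1998 = 0.002921584.
deff = 0.0064480211 / 0.002921584 = 2.2070.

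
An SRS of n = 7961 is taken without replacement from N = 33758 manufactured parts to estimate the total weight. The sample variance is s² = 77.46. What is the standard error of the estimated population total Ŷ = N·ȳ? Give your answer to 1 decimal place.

2910.9

Var(Ŷ) = N²·Var(ȳ) = N²·(1 − n/N)·s²/n.
f = 7961/33758 = 0.23582558; Var(ȳ) = 0.76417442·77.46/7961 = 0.0074353662.
Var(Ŷ) = 33758² · 0.0074353662 = 8.4733624 × 10^6.
SE(Ŷ) = √(8.4733624 × 10^6) = 2910.9.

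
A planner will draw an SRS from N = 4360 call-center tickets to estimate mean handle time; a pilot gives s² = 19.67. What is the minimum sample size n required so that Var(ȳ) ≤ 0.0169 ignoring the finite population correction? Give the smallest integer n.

1164

Without fpc, n₀ = s²/D = 19.67/0.0169 = 1163.9053.
Rounding up, n = 1164.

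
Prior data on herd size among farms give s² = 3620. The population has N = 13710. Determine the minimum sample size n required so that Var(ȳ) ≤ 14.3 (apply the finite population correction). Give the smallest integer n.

Without fpc, n₀ = s²/D = 3620/14.3 = 253.1469.
With fpc, (1 − n/N)·s²/n ≤ D requires n ≥ n₀/(1 + n₀/N) = 253.1469/(1 + 253.1469/13710) = 248.5574.
Rounding up, n = 249.

249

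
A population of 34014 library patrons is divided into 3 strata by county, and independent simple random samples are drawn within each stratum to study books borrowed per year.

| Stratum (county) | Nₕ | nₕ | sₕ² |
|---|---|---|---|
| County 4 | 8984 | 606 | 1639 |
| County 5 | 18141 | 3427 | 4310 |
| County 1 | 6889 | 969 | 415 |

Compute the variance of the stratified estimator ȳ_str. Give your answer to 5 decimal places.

Var(ȳ_str) = Σₕ Wₕ²(1 − fₕ)sₕ²/nₕ with Wₕ = Nₕ/N, N = 34014.
County 4: Wₕ = 0.26412654; term = 0.26412654²·(1 − 0.06745325)·1639/606 = 0.17595476.
County 5: Wₕ = 0.53333921; term = 0.53333921²·(1 − 0.18890910)·4310/3427 = 0.29016146.
County 1: Wₕ = 0.20253425; term = 0.20253425²·(1 − 0.14065902)·415/969 = 0.015096866.
Sum = 0.48121309.

0.48121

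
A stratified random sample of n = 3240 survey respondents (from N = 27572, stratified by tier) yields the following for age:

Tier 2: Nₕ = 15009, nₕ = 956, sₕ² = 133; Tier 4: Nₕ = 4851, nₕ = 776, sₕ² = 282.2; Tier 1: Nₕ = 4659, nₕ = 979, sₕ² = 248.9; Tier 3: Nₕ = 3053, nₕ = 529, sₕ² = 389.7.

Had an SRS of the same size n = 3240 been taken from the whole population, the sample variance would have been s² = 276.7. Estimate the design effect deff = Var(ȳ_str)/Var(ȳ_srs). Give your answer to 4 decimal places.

0.8128

Var(ȳ_str) = Σ Wₕ²(1−fₕ)sₕ²/nₕ with Wₕ = Nₕ/27572:
  Tier 2: (15009/27572)²·(1−956/15009)·133/956 = 0.038599174
  Tier 4: (4851/27572)²·(1−776/4851)·282.2/776 = 0.0094562215
  Tier 1: (4659/27572)²·(1−979/4659)·248.9/979 = 0.0057338482
  Tier 3: (3053/27572)²·(1−529/3053)·389.7/529 = 0.0074671409
  → Var(ȳ_str) = 0.061256385.
Var(ȳ_srs) = (1 − 3240/27572)·276.7/3240 = 0.075365691.
deff = 0.061256385 / 0.075365691 = 0.8128.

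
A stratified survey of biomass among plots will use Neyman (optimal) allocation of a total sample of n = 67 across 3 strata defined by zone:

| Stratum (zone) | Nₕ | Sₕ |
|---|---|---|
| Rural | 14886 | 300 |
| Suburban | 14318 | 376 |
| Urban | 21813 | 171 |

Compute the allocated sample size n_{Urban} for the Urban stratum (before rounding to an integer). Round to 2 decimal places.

18.40

Neyman allocation: nₕ = n·NₕSₕ / Σⱼ NⱼSⱼ.
Σ NⱼSⱼ = 14886·300 + 14318·376 + 21813·171 = 1.3579391 × 10^7.
n_{Urban} = 67·21813·171 / (1.3579391 × 10^7) = 18.40.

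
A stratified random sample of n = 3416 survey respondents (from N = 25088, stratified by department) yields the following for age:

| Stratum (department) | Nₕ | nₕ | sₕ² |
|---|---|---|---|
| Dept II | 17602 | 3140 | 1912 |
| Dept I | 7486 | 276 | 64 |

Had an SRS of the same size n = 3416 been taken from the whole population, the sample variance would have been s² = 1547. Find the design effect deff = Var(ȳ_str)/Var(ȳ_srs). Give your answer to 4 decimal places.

Var(ȳ_str) = Σ Wₕ²(1−fₕ)sₕ²/nₕ with Wₕ = Nₕ/25088:
  Dept II: (17602/25088)²·(1−3140/17602)·1912/3140 = 0.24627285
  Dept I: (7486/25088)²·(1−276/7486)·64/276 = 0.019884922
  → Var(ȳ_str) = 0.26615777.
Var(ȳ_srs) = (1 − 3416/25088)·1547/3416 = 0.39120591.
deff = 0.26615777 / 0.39120591 = 0.6804.

0.6804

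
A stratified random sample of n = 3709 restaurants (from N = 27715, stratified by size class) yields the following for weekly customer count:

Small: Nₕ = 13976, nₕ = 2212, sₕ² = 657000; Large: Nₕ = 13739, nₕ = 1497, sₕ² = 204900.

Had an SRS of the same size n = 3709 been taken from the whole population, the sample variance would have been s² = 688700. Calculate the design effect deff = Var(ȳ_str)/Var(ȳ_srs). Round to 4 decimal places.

Var(ȳ_str) = Σ Wₕ²(1−fₕ)sₕ²/nₕ with Wₕ = Nₕ/27715:
  Small: (13976/27715)²·(1−2212/13976)·657000/2212 = 63.575296
  Large: (13739/27715)²·(1−1497/13739)·204900/1497 = 29.970769
  → Var(ȳ_str) = 93.546065.
Var(ȳ_srs) = (1 − 3709/27715)·688700/3709 = 160.83411.
deff = 93.546065 / 160.83411 = 0.5816.

0.5816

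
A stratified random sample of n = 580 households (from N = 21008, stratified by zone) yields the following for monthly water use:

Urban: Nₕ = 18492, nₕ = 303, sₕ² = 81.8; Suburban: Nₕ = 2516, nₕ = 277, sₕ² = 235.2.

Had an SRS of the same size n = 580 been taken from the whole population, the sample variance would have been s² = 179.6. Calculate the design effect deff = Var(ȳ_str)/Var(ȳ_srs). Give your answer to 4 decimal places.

Var(ȳ_str) = Σ Wₕ²(1−fₕ)sₕ²/nₕ with Wₕ = Nₕ/21008:
  Urban: (18492/21008)²·(1−303/18492)·81.8/303 = 0.20574722
  Suburban: (2516/21008)²·(1−277/2516)·235.2/277 = 0.010838093
  → Var(ȳ_str) = 0.21658531.
Var(ȳ_srs) = (1 − 580/21008)·179.6/580 = 0.30110605.
deff = 0.21658531 / 0.30110605 = 0.7193.

0.7193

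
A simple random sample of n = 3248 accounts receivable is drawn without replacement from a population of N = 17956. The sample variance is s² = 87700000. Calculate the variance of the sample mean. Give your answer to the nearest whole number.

Under SRS without replacement, Var(ȳ) = (1 − f)·s²/n with f = n/N = 3248/17956 = 0.18088661.
Var(ȳ) = (1 − 0.18088661)·87700000/3248 = 0.81911339·27001.232 = 22117.07.

22117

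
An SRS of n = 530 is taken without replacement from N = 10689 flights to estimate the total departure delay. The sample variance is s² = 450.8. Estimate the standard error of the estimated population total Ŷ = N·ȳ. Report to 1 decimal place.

9610.5

Var(Ŷ) = N²·Var(ȳ) = N²·(1 − n/N)·s²/n.
f = 530/10689 = 0.04958368; Var(ȳ) = 0.95041632·450.8/530 = 0.80839184.
Var(Ŷ) = 10689² · 0.80839184 = 9.2362584 × 10^7.
SE(Ŷ) = √(9.2362584 × 10^7) = 9610.5.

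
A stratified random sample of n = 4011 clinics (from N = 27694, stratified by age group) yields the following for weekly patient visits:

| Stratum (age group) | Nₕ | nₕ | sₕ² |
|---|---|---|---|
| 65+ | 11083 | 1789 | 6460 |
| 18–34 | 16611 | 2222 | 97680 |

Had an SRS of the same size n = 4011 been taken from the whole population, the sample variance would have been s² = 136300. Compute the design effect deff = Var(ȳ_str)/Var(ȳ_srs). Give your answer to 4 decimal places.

Var(ȳ_str) = Σ Wₕ²(1−fₕ)sₕ²/nₕ with Wₕ = Nₕ/27694:
  65+: (11083/27694)²·(1−1789/11083)·6460/1789 = 0.48496545
  18–34: (16611/27694)²·(1−2222/16611)·97680/2222 = 13.699875
  → Var(ȳ_str) = 14.18484.
Var(ȳ_srs) = (1 − 4011/27694)·136300/4011 = 29.059907.
deff = 14.18484 / 29.059907 = 0.4881.

0.4881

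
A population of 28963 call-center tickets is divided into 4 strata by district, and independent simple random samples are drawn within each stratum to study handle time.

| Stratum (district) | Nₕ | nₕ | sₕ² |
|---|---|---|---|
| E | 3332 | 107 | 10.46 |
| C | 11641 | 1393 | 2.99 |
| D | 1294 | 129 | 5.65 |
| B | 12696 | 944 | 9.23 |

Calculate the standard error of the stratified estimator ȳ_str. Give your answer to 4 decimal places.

0.0581

Var(ȳ_str) = Σₕ Wₕ²(1 − fₕ)sₕ²/nₕ with Wₕ = Nₕ/N, N = 28963.
E: Wₕ = 0.11504333; term = 0.11504333²·(1 − 0.03211285)·10.46/107 = 0.0012522629.
C: Wₕ = 0.40192660; term = 0.40192660²·(1 − 0.11966326)·2.99/1393 = 3.0525472 × 10^-4.
D: Wₕ = 0.04467769; term = 0.04467769²·(1 − 0.09969088)·5.65/129 = 7.8710351 × 10^-5.
B: Wₕ = 0.43835238; term = 0.43835238²·(1 − 0.07435413)·9.23/944 = 0.001739087.
Sum = 0.003375315.
SE = √(0.003375315) = 0.0581.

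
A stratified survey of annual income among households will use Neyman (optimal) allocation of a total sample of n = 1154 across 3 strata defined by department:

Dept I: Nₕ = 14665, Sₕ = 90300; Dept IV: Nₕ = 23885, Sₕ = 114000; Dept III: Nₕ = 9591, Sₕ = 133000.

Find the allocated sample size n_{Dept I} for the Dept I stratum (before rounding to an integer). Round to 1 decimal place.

Neyman allocation: nₕ = n·NₕSₕ / Σⱼ NⱼSⱼ.
Σ NⱼSⱼ = 14665·90300 + 23885·114000 + 9591·133000 = 5.3227425 × 10^9.
n_{Dept I} = 1154·14665·90300 / (5.3227425 × 10^9) = 287.1.

287.1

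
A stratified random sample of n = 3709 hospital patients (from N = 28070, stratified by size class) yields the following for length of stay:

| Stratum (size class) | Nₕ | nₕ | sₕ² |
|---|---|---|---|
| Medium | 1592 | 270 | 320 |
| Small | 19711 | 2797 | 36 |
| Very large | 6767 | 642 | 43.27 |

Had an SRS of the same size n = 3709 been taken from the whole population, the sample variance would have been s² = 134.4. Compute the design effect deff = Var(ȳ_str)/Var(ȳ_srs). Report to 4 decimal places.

Var(ȳ_str) = Σ Wₕ²(1−fₕ)sₕ²/nₕ with Wₕ = Nₕ/28070:
  Medium: (1592/28070)²·(1−270/1592)·320/270 = 0.0031657448
  Small: (19711/28070)²·(1−2797/19711)·36/2797 = 0.0054460321
  Very large: (6767/28070)²·(1−642/6767)·43.27/642 = 0.0035454332
  → Var(ȳ_str) = 0.01215721.
Var(ȳ_srs) = (1 − 3709/28070)·134.4/3709 = 0.031448152.
deff = 0.01215721 / 0.031448152 = 0.3866.

0.3866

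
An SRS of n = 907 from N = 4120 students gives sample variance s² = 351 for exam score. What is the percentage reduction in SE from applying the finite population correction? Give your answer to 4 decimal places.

11.6906

f = n/N = 907/4120 = 0.22014563.
SE_no-fpc = √(s²/n) = 0.62208527; SE_fpc = √((1−f)s²/n) = 0.54935954.
Ratio = √(1−f) = 0.88309364. Reduction = 100·(1 − 0.88309364) = 11.6906%.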